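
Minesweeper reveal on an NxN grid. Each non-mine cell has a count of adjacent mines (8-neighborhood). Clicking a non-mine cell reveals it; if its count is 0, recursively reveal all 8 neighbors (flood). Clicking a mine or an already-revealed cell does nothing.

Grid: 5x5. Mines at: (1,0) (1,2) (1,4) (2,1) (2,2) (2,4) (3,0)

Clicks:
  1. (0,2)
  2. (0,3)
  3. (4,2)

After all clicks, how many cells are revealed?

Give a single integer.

Answer: 10

Derivation:
Click 1 (0,2) count=1: revealed 1 new [(0,2)] -> total=1
Click 2 (0,3) count=2: revealed 1 new [(0,3)] -> total=2
Click 3 (4,2) count=0: revealed 8 new [(3,1) (3,2) (3,3) (3,4) (4,1) (4,2) (4,3) (4,4)] -> total=10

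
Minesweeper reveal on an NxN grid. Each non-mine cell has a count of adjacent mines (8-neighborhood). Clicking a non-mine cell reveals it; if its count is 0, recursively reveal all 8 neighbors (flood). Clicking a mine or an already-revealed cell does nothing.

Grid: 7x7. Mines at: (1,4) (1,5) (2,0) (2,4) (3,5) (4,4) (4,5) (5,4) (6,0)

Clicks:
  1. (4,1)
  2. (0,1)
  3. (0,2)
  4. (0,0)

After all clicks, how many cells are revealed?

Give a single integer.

Click 1 (4,1) count=0: revealed 26 new [(0,0) (0,1) (0,2) (0,3) (1,0) (1,1) (1,2) (1,3) (2,1) (2,2) (2,3) (3,0) (3,1) (3,2) (3,3) (4,0) (4,1) (4,2) (4,3) (5,0) (5,1) (5,2) (5,3) (6,1) (6,2) (6,3)] -> total=26
Click 2 (0,1) count=0: revealed 0 new [(none)] -> total=26
Click 3 (0,2) count=0: revealed 0 new [(none)] -> total=26
Click 4 (0,0) count=0: revealed 0 new [(none)] -> total=26

Answer: 26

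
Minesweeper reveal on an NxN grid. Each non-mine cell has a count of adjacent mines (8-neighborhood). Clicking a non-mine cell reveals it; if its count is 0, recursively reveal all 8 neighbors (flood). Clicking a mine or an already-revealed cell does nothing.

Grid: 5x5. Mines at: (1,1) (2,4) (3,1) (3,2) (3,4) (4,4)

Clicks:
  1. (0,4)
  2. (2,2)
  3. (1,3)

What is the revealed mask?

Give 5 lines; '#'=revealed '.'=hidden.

Answer: ..###
..###
..#..
.....
.....

Derivation:
Click 1 (0,4) count=0: revealed 6 new [(0,2) (0,3) (0,4) (1,2) (1,3) (1,4)] -> total=6
Click 2 (2,2) count=3: revealed 1 new [(2,2)] -> total=7
Click 3 (1,3) count=1: revealed 0 new [(none)] -> total=7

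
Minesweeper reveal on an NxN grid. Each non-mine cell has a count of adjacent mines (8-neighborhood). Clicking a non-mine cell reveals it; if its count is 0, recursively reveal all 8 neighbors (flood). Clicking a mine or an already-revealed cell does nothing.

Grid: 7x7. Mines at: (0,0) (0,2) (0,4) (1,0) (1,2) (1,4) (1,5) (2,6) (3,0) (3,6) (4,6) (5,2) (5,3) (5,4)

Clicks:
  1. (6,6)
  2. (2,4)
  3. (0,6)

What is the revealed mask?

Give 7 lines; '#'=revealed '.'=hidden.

Answer: ......#
.......
....#..
.......
.......
.....##
.....##

Derivation:
Click 1 (6,6) count=0: revealed 4 new [(5,5) (5,6) (6,5) (6,6)] -> total=4
Click 2 (2,4) count=2: revealed 1 new [(2,4)] -> total=5
Click 3 (0,6) count=1: revealed 1 new [(0,6)] -> total=6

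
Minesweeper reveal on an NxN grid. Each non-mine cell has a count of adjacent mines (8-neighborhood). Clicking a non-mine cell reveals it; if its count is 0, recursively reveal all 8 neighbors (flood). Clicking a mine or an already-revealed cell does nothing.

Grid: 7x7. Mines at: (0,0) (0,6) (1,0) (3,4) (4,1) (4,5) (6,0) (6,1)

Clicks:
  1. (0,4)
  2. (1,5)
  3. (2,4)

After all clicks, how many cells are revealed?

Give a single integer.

Click 1 (0,4) count=0: revealed 18 new [(0,1) (0,2) (0,3) (0,4) (0,5) (1,1) (1,2) (1,3) (1,4) (1,5) (2,1) (2,2) (2,3) (2,4) (2,5) (3,1) (3,2) (3,3)] -> total=18
Click 2 (1,5) count=1: revealed 0 new [(none)] -> total=18
Click 3 (2,4) count=1: revealed 0 new [(none)] -> total=18

Answer: 18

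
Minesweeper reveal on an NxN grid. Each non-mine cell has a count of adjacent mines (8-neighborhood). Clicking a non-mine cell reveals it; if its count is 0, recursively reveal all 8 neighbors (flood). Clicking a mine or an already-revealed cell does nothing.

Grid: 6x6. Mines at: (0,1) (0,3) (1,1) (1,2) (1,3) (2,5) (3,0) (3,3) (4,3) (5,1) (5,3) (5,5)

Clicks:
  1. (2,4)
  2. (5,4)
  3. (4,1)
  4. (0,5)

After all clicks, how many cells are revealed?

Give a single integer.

Click 1 (2,4) count=3: revealed 1 new [(2,4)] -> total=1
Click 2 (5,4) count=3: revealed 1 new [(5,4)] -> total=2
Click 3 (4,1) count=2: revealed 1 new [(4,1)] -> total=3
Click 4 (0,5) count=0: revealed 4 new [(0,4) (0,5) (1,4) (1,5)] -> total=7

Answer: 7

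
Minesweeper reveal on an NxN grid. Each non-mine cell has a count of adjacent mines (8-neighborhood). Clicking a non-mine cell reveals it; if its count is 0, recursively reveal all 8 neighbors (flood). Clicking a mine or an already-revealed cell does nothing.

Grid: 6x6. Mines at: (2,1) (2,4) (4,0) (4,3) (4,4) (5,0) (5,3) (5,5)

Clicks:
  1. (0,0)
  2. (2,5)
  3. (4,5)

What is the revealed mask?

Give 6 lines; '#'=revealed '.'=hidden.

Click 1 (0,0) count=0: revealed 12 new [(0,0) (0,1) (0,2) (0,3) (0,4) (0,5) (1,0) (1,1) (1,2) (1,3) (1,4) (1,5)] -> total=12
Click 2 (2,5) count=1: revealed 1 new [(2,5)] -> total=13
Click 3 (4,5) count=2: revealed 1 new [(4,5)] -> total=14

Answer: ######
######
.....#
......
.....#
......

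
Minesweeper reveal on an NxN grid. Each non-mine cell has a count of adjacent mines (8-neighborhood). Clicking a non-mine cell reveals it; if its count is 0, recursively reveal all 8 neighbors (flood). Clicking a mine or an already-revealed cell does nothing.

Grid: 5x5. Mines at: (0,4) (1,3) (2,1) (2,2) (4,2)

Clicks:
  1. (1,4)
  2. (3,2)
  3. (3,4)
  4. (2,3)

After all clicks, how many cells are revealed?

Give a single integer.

Answer: 8

Derivation:
Click 1 (1,4) count=2: revealed 1 new [(1,4)] -> total=1
Click 2 (3,2) count=3: revealed 1 new [(3,2)] -> total=2
Click 3 (3,4) count=0: revealed 6 new [(2,3) (2,4) (3,3) (3,4) (4,3) (4,4)] -> total=8
Click 4 (2,3) count=2: revealed 0 new [(none)] -> total=8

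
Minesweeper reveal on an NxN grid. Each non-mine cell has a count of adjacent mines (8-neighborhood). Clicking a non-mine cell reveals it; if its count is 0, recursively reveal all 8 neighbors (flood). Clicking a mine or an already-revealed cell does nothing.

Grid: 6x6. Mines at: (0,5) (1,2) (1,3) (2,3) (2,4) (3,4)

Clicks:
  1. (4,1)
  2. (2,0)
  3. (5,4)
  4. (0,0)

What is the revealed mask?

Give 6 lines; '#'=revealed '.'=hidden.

Answer: ##....
##....
###...
####..
######
######

Derivation:
Click 1 (4,1) count=0: revealed 23 new [(0,0) (0,1) (1,0) (1,1) (2,0) (2,1) (2,2) (3,0) (3,1) (3,2) (3,3) (4,0) (4,1) (4,2) (4,3) (4,4) (4,5) (5,0) (5,1) (5,2) (5,3) (5,4) (5,5)] -> total=23
Click 2 (2,0) count=0: revealed 0 new [(none)] -> total=23
Click 3 (5,4) count=0: revealed 0 new [(none)] -> total=23
Click 4 (0,0) count=0: revealed 0 new [(none)] -> total=23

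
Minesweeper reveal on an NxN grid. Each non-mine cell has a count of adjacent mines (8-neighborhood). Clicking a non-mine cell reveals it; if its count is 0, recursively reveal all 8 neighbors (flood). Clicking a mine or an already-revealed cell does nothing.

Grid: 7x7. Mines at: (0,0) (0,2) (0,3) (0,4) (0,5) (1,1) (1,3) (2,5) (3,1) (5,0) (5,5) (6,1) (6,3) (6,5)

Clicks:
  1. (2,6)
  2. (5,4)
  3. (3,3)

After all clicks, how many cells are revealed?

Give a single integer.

Click 1 (2,6) count=1: revealed 1 new [(2,6)] -> total=1
Click 2 (5,4) count=3: revealed 1 new [(5,4)] -> total=2
Click 3 (3,3) count=0: revealed 11 new [(2,2) (2,3) (2,4) (3,2) (3,3) (3,4) (4,2) (4,3) (4,4) (5,2) (5,3)] -> total=13

Answer: 13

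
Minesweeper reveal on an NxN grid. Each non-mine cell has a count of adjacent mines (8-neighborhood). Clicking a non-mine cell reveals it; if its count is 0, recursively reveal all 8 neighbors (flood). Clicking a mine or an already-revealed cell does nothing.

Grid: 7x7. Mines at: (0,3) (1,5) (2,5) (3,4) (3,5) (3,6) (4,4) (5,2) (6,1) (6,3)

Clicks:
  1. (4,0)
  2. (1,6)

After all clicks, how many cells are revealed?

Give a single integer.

Click 1 (4,0) count=0: revealed 21 new [(0,0) (0,1) (0,2) (1,0) (1,1) (1,2) (1,3) (2,0) (2,1) (2,2) (2,3) (3,0) (3,1) (3,2) (3,3) (4,0) (4,1) (4,2) (4,3) (5,0) (5,1)] -> total=21
Click 2 (1,6) count=2: revealed 1 new [(1,6)] -> total=22

Answer: 22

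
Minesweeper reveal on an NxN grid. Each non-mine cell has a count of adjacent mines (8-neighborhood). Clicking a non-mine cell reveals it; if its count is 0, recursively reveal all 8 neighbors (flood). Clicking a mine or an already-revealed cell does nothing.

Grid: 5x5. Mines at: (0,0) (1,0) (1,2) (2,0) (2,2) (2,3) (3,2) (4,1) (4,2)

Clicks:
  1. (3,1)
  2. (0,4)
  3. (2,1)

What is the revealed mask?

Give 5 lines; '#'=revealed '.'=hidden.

Click 1 (3,1) count=5: revealed 1 new [(3,1)] -> total=1
Click 2 (0,4) count=0: revealed 4 new [(0,3) (0,4) (1,3) (1,4)] -> total=5
Click 3 (2,1) count=5: revealed 1 new [(2,1)] -> total=6

Answer: ...##
...##
.#...
.#...
.....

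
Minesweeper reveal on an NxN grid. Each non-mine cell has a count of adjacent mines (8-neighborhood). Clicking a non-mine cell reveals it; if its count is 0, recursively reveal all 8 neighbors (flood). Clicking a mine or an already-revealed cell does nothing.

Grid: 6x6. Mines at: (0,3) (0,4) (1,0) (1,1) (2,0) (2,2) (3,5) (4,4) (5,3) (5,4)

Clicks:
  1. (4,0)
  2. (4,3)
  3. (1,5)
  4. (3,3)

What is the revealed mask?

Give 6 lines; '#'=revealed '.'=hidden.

Answer: ......
.....#
......
####..
####..
###...

Derivation:
Click 1 (4,0) count=0: revealed 9 new [(3,0) (3,1) (3,2) (4,0) (4,1) (4,2) (5,0) (5,1) (5,2)] -> total=9
Click 2 (4,3) count=3: revealed 1 new [(4,3)] -> total=10
Click 3 (1,5) count=1: revealed 1 new [(1,5)] -> total=11
Click 4 (3,3) count=2: revealed 1 new [(3,3)] -> total=12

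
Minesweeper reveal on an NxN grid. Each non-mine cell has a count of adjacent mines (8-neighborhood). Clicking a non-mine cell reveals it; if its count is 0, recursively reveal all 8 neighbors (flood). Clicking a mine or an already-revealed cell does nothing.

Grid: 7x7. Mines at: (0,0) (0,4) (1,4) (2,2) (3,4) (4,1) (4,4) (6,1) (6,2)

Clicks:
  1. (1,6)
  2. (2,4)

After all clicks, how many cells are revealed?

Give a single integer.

Click 1 (1,6) count=0: revealed 18 new [(0,5) (0,6) (1,5) (1,6) (2,5) (2,6) (3,5) (3,6) (4,5) (4,6) (5,3) (5,4) (5,5) (5,6) (6,3) (6,4) (6,5) (6,6)] -> total=18
Click 2 (2,4) count=2: revealed 1 new [(2,4)] -> total=19

Answer: 19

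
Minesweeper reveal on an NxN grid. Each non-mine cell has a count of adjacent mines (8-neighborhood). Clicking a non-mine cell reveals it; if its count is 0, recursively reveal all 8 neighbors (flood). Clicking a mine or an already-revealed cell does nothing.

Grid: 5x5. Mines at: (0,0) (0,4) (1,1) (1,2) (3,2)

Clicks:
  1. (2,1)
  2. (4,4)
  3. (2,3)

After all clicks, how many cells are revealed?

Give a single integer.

Click 1 (2,1) count=3: revealed 1 new [(2,1)] -> total=1
Click 2 (4,4) count=0: revealed 8 new [(1,3) (1,4) (2,3) (2,4) (3,3) (3,4) (4,3) (4,4)] -> total=9
Click 3 (2,3) count=2: revealed 0 new [(none)] -> total=9

Answer: 9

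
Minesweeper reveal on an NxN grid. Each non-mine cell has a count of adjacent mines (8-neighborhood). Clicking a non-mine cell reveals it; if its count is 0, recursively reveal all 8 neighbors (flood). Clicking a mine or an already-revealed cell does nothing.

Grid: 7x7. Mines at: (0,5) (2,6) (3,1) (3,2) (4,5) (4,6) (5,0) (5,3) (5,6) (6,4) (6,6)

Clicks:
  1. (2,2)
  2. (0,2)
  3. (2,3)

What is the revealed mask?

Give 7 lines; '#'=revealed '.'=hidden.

Click 1 (2,2) count=2: revealed 1 new [(2,2)] -> total=1
Click 2 (0,2) count=0: revealed 19 new [(0,0) (0,1) (0,2) (0,3) (0,4) (1,0) (1,1) (1,2) (1,3) (1,4) (1,5) (2,0) (2,1) (2,3) (2,4) (2,5) (3,3) (3,4) (3,5)] -> total=20
Click 3 (2,3) count=1: revealed 0 new [(none)] -> total=20

Answer: #####..
######.
######.
...###.
.......
.......
.......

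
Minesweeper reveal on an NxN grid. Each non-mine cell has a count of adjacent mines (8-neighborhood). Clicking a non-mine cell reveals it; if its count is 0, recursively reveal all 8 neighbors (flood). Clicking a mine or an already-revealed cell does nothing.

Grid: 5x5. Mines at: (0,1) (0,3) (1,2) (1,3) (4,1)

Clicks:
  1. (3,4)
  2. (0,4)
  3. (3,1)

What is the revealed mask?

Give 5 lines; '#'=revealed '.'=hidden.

Click 1 (3,4) count=0: revealed 9 new [(2,2) (2,3) (2,4) (3,2) (3,3) (3,4) (4,2) (4,3) (4,4)] -> total=9
Click 2 (0,4) count=2: revealed 1 new [(0,4)] -> total=10
Click 3 (3,1) count=1: revealed 1 new [(3,1)] -> total=11

Answer: ....#
.....
..###
.####
..###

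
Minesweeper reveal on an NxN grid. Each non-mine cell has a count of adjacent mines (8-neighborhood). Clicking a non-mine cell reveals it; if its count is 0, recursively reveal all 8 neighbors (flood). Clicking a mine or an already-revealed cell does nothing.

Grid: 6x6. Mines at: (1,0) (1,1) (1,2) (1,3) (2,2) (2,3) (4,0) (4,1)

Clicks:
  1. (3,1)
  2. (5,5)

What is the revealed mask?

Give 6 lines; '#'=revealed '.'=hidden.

Click 1 (3,1) count=3: revealed 1 new [(3,1)] -> total=1
Click 2 (5,5) count=0: revealed 18 new [(0,4) (0,5) (1,4) (1,5) (2,4) (2,5) (3,2) (3,3) (3,4) (3,5) (4,2) (4,3) (4,4) (4,5) (5,2) (5,3) (5,4) (5,5)] -> total=19

Answer: ....##
....##
....##
.#####
..####
..####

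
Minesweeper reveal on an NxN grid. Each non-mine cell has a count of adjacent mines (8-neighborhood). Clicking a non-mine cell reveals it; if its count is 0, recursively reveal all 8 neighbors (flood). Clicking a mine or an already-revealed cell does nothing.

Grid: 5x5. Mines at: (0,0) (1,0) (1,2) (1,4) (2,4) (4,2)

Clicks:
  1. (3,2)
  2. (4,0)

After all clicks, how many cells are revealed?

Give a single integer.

Answer: 7

Derivation:
Click 1 (3,2) count=1: revealed 1 new [(3,2)] -> total=1
Click 2 (4,0) count=0: revealed 6 new [(2,0) (2,1) (3,0) (3,1) (4,0) (4,1)] -> total=7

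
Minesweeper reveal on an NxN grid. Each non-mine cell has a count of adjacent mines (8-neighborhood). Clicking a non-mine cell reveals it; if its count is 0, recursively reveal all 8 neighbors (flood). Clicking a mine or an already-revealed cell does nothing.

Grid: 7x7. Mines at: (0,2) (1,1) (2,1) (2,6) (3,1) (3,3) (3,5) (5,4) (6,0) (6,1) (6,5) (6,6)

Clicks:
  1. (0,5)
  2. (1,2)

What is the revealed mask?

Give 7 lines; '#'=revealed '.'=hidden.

Click 1 (0,5) count=0: revealed 11 new [(0,3) (0,4) (0,5) (0,6) (1,3) (1,4) (1,5) (1,6) (2,3) (2,4) (2,5)] -> total=11
Click 2 (1,2) count=3: revealed 1 new [(1,2)] -> total=12

Answer: ...####
..#####
...###.
.......
.......
.......
.......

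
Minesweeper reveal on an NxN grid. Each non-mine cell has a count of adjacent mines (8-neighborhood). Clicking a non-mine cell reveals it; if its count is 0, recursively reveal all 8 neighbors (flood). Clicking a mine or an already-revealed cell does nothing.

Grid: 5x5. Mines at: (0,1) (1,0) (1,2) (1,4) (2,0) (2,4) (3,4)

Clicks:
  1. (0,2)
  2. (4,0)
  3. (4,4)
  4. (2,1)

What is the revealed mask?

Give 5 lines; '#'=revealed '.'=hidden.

Answer: ..#..
.....
.###.
####.
#####

Derivation:
Click 1 (0,2) count=2: revealed 1 new [(0,2)] -> total=1
Click 2 (4,0) count=0: revealed 11 new [(2,1) (2,2) (2,3) (3,0) (3,1) (3,2) (3,3) (4,0) (4,1) (4,2) (4,3)] -> total=12
Click 3 (4,4) count=1: revealed 1 new [(4,4)] -> total=13
Click 4 (2,1) count=3: revealed 0 new [(none)] -> total=13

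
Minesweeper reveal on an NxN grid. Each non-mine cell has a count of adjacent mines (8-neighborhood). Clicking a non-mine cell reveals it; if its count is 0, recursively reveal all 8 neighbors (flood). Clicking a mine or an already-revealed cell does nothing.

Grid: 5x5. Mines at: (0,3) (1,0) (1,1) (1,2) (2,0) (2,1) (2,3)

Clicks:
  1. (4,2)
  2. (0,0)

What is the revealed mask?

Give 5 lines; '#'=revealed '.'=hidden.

Answer: #....
.....
.....
#####
#####

Derivation:
Click 1 (4,2) count=0: revealed 10 new [(3,0) (3,1) (3,2) (3,3) (3,4) (4,0) (4,1) (4,2) (4,3) (4,4)] -> total=10
Click 2 (0,0) count=2: revealed 1 new [(0,0)] -> total=11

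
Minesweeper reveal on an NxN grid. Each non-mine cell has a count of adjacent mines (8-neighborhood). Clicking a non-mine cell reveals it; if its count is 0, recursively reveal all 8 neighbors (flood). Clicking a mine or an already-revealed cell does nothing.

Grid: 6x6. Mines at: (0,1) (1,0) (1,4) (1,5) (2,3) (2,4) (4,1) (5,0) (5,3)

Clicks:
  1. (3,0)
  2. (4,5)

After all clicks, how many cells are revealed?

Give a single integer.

Click 1 (3,0) count=1: revealed 1 new [(3,0)] -> total=1
Click 2 (4,5) count=0: revealed 6 new [(3,4) (3,5) (4,4) (4,5) (5,4) (5,5)] -> total=7

Answer: 7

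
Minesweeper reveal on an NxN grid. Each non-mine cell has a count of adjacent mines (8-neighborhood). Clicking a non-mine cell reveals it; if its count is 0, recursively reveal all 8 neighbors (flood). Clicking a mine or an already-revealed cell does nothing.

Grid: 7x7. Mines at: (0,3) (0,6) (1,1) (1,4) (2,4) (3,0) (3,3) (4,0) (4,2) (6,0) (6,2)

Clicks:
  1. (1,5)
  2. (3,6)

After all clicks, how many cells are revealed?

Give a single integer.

Answer: 19

Derivation:
Click 1 (1,5) count=3: revealed 1 new [(1,5)] -> total=1
Click 2 (3,6) count=0: revealed 18 new [(1,6) (2,5) (2,6) (3,4) (3,5) (3,6) (4,3) (4,4) (4,5) (4,6) (5,3) (5,4) (5,5) (5,6) (6,3) (6,4) (6,5) (6,6)] -> total=19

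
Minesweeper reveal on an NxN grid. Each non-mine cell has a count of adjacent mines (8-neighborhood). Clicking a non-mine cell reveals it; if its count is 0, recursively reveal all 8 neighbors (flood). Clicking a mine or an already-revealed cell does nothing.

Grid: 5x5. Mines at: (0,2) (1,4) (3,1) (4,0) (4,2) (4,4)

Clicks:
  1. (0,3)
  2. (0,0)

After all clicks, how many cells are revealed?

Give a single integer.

Answer: 7

Derivation:
Click 1 (0,3) count=2: revealed 1 new [(0,3)] -> total=1
Click 2 (0,0) count=0: revealed 6 new [(0,0) (0,1) (1,0) (1,1) (2,0) (2,1)] -> total=7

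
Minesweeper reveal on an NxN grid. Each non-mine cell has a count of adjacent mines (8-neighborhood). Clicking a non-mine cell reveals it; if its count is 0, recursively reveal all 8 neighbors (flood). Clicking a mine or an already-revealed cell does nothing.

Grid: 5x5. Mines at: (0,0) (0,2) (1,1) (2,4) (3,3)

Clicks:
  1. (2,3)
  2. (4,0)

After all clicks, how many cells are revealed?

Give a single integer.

Answer: 10

Derivation:
Click 1 (2,3) count=2: revealed 1 new [(2,3)] -> total=1
Click 2 (4,0) count=0: revealed 9 new [(2,0) (2,1) (2,2) (3,0) (3,1) (3,2) (4,0) (4,1) (4,2)] -> total=10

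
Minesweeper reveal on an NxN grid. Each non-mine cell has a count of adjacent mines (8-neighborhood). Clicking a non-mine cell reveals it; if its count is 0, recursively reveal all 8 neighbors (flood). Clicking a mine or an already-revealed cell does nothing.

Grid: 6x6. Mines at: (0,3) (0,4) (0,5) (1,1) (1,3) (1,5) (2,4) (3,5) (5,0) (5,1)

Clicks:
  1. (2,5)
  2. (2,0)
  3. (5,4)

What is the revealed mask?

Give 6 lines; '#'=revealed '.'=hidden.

Answer: ......
......
####.#
#####.
######
..####

Derivation:
Click 1 (2,5) count=3: revealed 1 new [(2,5)] -> total=1
Click 2 (2,0) count=1: revealed 1 new [(2,0)] -> total=2
Click 3 (5,4) count=0: revealed 18 new [(2,1) (2,2) (2,3) (3,0) (3,1) (3,2) (3,3) (3,4) (4,0) (4,1) (4,2) (4,3) (4,4) (4,5) (5,2) (5,3) (5,4) (5,5)] -> total=20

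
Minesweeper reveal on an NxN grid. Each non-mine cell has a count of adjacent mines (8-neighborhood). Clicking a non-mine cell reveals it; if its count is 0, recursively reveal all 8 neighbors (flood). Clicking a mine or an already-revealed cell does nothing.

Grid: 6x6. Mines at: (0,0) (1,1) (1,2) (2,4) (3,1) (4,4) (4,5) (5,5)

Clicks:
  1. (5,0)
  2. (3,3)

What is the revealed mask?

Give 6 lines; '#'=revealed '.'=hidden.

Click 1 (5,0) count=0: revealed 8 new [(4,0) (4,1) (4,2) (4,3) (5,0) (5,1) (5,2) (5,3)] -> total=8
Click 2 (3,3) count=2: revealed 1 new [(3,3)] -> total=9

Answer: ......
......
......
...#..
####..
####..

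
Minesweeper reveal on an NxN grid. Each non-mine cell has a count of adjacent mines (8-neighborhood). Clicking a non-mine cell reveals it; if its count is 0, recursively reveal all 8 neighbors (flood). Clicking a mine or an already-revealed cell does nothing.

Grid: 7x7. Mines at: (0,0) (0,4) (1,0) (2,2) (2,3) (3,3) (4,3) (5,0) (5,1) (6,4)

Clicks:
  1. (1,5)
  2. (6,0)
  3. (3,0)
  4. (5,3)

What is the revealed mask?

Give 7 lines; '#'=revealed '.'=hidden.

Click 1 (1,5) count=1: revealed 1 new [(1,5)] -> total=1
Click 2 (6,0) count=2: revealed 1 new [(6,0)] -> total=2
Click 3 (3,0) count=0: revealed 6 new [(2,0) (2,1) (3,0) (3,1) (4,0) (4,1)] -> total=8
Click 4 (5,3) count=2: revealed 1 new [(5,3)] -> total=9

Answer: .......
.....#.
##.....
##.....
##.....
...#...
#......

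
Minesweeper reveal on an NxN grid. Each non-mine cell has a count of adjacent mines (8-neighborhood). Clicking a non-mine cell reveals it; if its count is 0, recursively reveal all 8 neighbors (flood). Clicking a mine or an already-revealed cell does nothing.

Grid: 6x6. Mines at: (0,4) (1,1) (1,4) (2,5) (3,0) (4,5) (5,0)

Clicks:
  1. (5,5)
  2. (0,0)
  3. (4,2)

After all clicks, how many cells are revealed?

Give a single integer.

Answer: 18

Derivation:
Click 1 (5,5) count=1: revealed 1 new [(5,5)] -> total=1
Click 2 (0,0) count=1: revealed 1 new [(0,0)] -> total=2
Click 3 (4,2) count=0: revealed 16 new [(2,1) (2,2) (2,3) (2,4) (3,1) (3,2) (3,3) (3,4) (4,1) (4,2) (4,3) (4,4) (5,1) (5,2) (5,3) (5,4)] -> total=18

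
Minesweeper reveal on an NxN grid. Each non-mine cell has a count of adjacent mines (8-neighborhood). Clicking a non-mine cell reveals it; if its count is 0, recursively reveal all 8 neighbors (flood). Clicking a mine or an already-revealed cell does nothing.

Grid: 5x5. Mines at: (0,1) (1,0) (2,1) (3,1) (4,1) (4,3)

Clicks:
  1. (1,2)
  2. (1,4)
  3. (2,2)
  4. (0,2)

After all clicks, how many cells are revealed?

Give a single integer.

Answer: 12

Derivation:
Click 1 (1,2) count=2: revealed 1 new [(1,2)] -> total=1
Click 2 (1,4) count=0: revealed 11 new [(0,2) (0,3) (0,4) (1,3) (1,4) (2,2) (2,3) (2,4) (3,2) (3,3) (3,4)] -> total=12
Click 3 (2,2) count=2: revealed 0 new [(none)] -> total=12
Click 4 (0,2) count=1: revealed 0 new [(none)] -> total=12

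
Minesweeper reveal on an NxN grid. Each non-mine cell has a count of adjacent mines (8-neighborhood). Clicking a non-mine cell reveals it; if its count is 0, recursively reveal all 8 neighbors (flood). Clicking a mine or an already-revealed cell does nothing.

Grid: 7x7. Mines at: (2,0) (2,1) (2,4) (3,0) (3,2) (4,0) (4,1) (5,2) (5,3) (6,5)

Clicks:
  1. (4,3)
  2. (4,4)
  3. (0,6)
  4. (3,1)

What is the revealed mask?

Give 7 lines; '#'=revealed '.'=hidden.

Answer: #######
#######
.....##
.#..###
...####
....###
.......

Derivation:
Click 1 (4,3) count=3: revealed 1 new [(4,3)] -> total=1
Click 2 (4,4) count=1: revealed 1 new [(4,4)] -> total=2
Click 3 (0,6) count=0: revealed 24 new [(0,0) (0,1) (0,2) (0,3) (0,4) (0,5) (0,6) (1,0) (1,1) (1,2) (1,3) (1,4) (1,5) (1,6) (2,5) (2,6) (3,4) (3,5) (3,6) (4,5) (4,6) (5,4) (5,5) (5,6)] -> total=26
Click 4 (3,1) count=6: revealed 1 new [(3,1)] -> total=27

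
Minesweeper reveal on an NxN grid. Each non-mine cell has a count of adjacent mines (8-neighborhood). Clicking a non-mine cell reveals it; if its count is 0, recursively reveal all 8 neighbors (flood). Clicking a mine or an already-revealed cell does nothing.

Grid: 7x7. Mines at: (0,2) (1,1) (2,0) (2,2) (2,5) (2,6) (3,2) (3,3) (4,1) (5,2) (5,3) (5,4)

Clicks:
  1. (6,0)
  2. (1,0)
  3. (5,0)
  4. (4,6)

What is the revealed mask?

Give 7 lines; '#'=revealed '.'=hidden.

Click 1 (6,0) count=0: revealed 4 new [(5,0) (5,1) (6,0) (6,1)] -> total=4
Click 2 (1,0) count=2: revealed 1 new [(1,0)] -> total=5
Click 3 (5,0) count=1: revealed 0 new [(none)] -> total=5
Click 4 (4,6) count=0: revealed 8 new [(3,5) (3,6) (4,5) (4,6) (5,5) (5,6) (6,5) (6,6)] -> total=13

Answer: .......
#......
.......
.....##
.....##
##...##
##...##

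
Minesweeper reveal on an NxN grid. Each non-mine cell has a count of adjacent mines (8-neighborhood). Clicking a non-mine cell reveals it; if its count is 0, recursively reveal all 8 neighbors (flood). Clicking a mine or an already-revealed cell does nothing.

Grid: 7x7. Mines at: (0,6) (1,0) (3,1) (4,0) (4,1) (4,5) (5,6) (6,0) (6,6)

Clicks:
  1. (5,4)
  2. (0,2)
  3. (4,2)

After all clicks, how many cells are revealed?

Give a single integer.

Click 1 (5,4) count=1: revealed 1 new [(5,4)] -> total=1
Click 2 (0,2) count=0: revealed 34 new [(0,1) (0,2) (0,3) (0,4) (0,5) (1,1) (1,2) (1,3) (1,4) (1,5) (1,6) (2,1) (2,2) (2,3) (2,4) (2,5) (2,6) (3,2) (3,3) (3,4) (3,5) (3,6) (4,2) (4,3) (4,4) (5,1) (5,2) (5,3) (5,5) (6,1) (6,2) (6,3) (6,4) (6,5)] -> total=35
Click 3 (4,2) count=2: revealed 0 new [(none)] -> total=35

Answer: 35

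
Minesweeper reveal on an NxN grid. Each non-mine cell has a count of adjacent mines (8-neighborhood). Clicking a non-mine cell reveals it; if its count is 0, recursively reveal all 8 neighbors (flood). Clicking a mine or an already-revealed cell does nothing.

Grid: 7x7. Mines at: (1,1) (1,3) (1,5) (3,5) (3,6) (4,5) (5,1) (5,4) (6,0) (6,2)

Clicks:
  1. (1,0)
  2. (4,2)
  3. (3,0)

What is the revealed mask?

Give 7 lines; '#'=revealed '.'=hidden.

Click 1 (1,0) count=1: revealed 1 new [(1,0)] -> total=1
Click 2 (4,2) count=1: revealed 1 new [(4,2)] -> total=2
Click 3 (3,0) count=0: revealed 14 new [(2,0) (2,1) (2,2) (2,3) (2,4) (3,0) (3,1) (3,2) (3,3) (3,4) (4,0) (4,1) (4,3) (4,4)] -> total=16

Answer: .......
#......
#####..
#####..
#####..
.......
.......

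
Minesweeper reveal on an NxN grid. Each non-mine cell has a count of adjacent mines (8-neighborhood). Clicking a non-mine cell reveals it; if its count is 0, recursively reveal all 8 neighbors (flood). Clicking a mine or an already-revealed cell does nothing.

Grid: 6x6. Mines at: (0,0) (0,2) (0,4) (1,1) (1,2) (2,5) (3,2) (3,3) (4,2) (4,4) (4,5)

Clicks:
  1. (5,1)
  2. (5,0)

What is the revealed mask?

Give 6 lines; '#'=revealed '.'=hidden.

Answer: ......
......
##....
##....
##....
##....

Derivation:
Click 1 (5,1) count=1: revealed 1 new [(5,1)] -> total=1
Click 2 (5,0) count=0: revealed 7 new [(2,0) (2,1) (3,0) (3,1) (4,0) (4,1) (5,0)] -> total=8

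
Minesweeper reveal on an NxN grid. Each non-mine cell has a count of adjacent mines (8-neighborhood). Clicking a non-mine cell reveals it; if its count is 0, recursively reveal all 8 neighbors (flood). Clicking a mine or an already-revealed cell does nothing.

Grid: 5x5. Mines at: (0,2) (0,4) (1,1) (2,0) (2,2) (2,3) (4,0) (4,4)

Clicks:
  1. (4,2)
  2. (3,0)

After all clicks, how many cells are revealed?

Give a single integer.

Answer: 7

Derivation:
Click 1 (4,2) count=0: revealed 6 new [(3,1) (3,2) (3,3) (4,1) (4,2) (4,3)] -> total=6
Click 2 (3,0) count=2: revealed 1 new [(3,0)] -> total=7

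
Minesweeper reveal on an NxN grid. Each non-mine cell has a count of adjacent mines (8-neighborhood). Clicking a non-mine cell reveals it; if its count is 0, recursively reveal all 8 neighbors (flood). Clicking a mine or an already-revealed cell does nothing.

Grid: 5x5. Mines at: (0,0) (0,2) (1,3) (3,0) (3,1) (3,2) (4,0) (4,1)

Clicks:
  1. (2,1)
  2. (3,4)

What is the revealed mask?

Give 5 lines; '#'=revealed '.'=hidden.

Click 1 (2,1) count=3: revealed 1 new [(2,1)] -> total=1
Click 2 (3,4) count=0: revealed 6 new [(2,3) (2,4) (3,3) (3,4) (4,3) (4,4)] -> total=7

Answer: .....
.....
.#.##
...##
...##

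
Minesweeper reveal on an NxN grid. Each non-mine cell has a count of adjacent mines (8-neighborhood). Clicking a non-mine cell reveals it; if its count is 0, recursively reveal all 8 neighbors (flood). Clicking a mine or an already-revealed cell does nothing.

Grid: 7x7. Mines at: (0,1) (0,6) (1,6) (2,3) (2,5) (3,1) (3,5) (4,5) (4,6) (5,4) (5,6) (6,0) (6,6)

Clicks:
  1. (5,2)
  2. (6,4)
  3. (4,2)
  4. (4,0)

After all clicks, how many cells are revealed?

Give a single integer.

Click 1 (5,2) count=0: revealed 9 new [(4,1) (4,2) (4,3) (5,1) (5,2) (5,3) (6,1) (6,2) (6,3)] -> total=9
Click 2 (6,4) count=1: revealed 1 new [(6,4)] -> total=10
Click 3 (4,2) count=1: revealed 0 new [(none)] -> total=10
Click 4 (4,0) count=1: revealed 1 new [(4,0)] -> total=11

Answer: 11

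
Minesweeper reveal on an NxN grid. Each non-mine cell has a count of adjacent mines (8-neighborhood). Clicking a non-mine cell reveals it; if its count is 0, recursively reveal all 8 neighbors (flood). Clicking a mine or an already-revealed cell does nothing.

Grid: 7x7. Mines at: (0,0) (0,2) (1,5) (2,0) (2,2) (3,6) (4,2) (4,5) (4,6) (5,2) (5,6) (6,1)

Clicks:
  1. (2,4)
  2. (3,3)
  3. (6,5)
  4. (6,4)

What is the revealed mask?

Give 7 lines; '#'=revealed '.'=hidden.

Click 1 (2,4) count=1: revealed 1 new [(2,4)] -> total=1
Click 2 (3,3) count=2: revealed 1 new [(3,3)] -> total=2
Click 3 (6,5) count=1: revealed 1 new [(6,5)] -> total=3
Click 4 (6,4) count=0: revealed 5 new [(5,3) (5,4) (5,5) (6,3) (6,4)] -> total=8

Answer: .......
.......
....#..
...#...
.......
...###.
...###.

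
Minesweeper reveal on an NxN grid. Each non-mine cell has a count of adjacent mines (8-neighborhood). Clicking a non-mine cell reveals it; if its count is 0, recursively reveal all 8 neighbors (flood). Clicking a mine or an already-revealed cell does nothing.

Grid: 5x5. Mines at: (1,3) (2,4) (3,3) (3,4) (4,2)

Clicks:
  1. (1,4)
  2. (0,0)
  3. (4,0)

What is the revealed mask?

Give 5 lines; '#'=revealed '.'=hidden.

Answer: ###..
###.#
###..
###..
##...

Derivation:
Click 1 (1,4) count=2: revealed 1 new [(1,4)] -> total=1
Click 2 (0,0) count=0: revealed 14 new [(0,0) (0,1) (0,2) (1,0) (1,1) (1,2) (2,0) (2,1) (2,2) (3,0) (3,1) (3,2) (4,0) (4,1)] -> total=15
Click 3 (4,0) count=0: revealed 0 new [(none)] -> total=15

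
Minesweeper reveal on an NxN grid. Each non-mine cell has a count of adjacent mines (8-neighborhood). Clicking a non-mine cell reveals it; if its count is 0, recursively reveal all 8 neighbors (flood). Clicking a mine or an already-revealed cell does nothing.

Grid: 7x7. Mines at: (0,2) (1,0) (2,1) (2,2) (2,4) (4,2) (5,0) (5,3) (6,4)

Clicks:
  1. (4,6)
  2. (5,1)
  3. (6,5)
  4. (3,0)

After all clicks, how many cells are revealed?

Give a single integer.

Click 1 (4,6) count=0: revealed 21 new [(0,3) (0,4) (0,5) (0,6) (1,3) (1,4) (1,5) (1,6) (2,5) (2,6) (3,4) (3,5) (3,6) (4,4) (4,5) (4,6) (5,4) (5,5) (5,6) (6,5) (6,6)] -> total=21
Click 2 (5,1) count=2: revealed 1 new [(5,1)] -> total=22
Click 3 (6,5) count=1: revealed 0 new [(none)] -> total=22
Click 4 (3,0) count=1: revealed 1 new [(3,0)] -> total=23

Answer: 23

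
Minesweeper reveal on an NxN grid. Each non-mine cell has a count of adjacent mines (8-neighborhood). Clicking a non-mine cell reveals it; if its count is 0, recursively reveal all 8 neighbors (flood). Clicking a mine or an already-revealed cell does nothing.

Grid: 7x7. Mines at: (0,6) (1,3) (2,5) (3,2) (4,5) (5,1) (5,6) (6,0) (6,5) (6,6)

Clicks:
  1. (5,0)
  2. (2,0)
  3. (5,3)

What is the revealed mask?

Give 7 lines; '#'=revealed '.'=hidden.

Answer: ###....
###....
###....
##.....
#####..
#.###..
..###..

Derivation:
Click 1 (5,0) count=2: revealed 1 new [(5,0)] -> total=1
Click 2 (2,0) count=0: revealed 13 new [(0,0) (0,1) (0,2) (1,0) (1,1) (1,2) (2,0) (2,1) (2,2) (3,0) (3,1) (4,0) (4,1)] -> total=14
Click 3 (5,3) count=0: revealed 9 new [(4,2) (4,3) (4,4) (5,2) (5,3) (5,4) (6,2) (6,3) (6,4)] -> total=23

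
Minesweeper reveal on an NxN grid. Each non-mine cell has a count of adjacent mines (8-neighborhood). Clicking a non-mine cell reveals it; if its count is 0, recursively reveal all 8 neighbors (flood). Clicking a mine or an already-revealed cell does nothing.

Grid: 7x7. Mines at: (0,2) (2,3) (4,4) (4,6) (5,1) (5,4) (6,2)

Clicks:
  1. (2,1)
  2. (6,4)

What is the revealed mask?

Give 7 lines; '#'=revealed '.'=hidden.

Answer: ##.....
###....
###....
###....
###....
.......
....#..

Derivation:
Click 1 (2,1) count=0: revealed 14 new [(0,0) (0,1) (1,0) (1,1) (1,2) (2,0) (2,1) (2,2) (3,0) (3,1) (3,2) (4,0) (4,1) (4,2)] -> total=14
Click 2 (6,4) count=1: revealed 1 new [(6,4)] -> total=15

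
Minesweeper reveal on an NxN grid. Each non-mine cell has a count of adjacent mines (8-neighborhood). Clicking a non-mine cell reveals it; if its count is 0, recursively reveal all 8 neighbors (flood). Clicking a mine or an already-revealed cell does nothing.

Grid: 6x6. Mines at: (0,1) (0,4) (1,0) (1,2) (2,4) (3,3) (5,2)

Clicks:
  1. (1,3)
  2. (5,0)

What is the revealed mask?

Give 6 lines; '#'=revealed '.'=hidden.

Click 1 (1,3) count=3: revealed 1 new [(1,3)] -> total=1
Click 2 (5,0) count=0: revealed 11 new [(2,0) (2,1) (2,2) (3,0) (3,1) (3,2) (4,0) (4,1) (4,2) (5,0) (5,1)] -> total=12

Answer: ......
...#..
###...
###...
###...
##....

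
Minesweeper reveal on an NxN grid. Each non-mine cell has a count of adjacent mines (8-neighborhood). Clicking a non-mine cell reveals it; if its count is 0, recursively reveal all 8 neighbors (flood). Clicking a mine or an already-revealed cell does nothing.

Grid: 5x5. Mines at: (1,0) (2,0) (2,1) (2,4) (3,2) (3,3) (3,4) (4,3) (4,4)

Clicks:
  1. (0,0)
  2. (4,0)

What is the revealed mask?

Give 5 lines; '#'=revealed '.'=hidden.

Click 1 (0,0) count=1: revealed 1 new [(0,0)] -> total=1
Click 2 (4,0) count=0: revealed 4 new [(3,0) (3,1) (4,0) (4,1)] -> total=5

Answer: #....
.....
.....
##...
##...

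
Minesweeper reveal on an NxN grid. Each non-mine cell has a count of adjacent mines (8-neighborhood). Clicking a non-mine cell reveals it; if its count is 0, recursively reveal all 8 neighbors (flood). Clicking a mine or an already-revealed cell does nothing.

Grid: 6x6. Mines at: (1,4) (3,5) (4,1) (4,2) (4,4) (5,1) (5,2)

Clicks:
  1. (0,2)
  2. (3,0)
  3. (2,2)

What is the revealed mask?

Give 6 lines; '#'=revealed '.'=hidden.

Click 1 (0,2) count=0: revealed 16 new [(0,0) (0,1) (0,2) (0,3) (1,0) (1,1) (1,2) (1,3) (2,0) (2,1) (2,2) (2,3) (3,0) (3,1) (3,2) (3,3)] -> total=16
Click 2 (3,0) count=1: revealed 0 new [(none)] -> total=16
Click 3 (2,2) count=0: revealed 0 new [(none)] -> total=16

Answer: ####..
####..
####..
####..
......
......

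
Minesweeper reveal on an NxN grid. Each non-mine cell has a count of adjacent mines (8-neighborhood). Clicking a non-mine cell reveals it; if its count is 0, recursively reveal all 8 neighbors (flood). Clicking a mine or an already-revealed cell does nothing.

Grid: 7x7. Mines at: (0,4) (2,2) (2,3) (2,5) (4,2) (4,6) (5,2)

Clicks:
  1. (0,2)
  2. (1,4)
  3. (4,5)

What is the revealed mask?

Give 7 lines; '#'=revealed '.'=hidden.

Click 1 (0,2) count=0: revealed 18 new [(0,0) (0,1) (0,2) (0,3) (1,0) (1,1) (1,2) (1,3) (2,0) (2,1) (3,0) (3,1) (4,0) (4,1) (5,0) (5,1) (6,0) (6,1)] -> total=18
Click 2 (1,4) count=3: revealed 1 new [(1,4)] -> total=19
Click 3 (4,5) count=1: revealed 1 new [(4,5)] -> total=20

Answer: ####...
#####..
##.....
##.....
##...#.
##.....
##.....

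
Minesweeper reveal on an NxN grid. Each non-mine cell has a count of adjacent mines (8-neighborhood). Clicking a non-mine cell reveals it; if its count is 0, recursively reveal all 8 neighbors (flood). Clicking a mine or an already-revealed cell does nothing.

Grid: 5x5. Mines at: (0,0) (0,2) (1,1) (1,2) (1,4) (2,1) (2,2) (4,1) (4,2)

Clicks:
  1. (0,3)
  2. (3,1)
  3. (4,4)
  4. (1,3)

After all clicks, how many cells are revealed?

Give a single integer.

Answer: 9

Derivation:
Click 1 (0,3) count=3: revealed 1 new [(0,3)] -> total=1
Click 2 (3,1) count=4: revealed 1 new [(3,1)] -> total=2
Click 3 (4,4) count=0: revealed 6 new [(2,3) (2,4) (3,3) (3,4) (4,3) (4,4)] -> total=8
Click 4 (1,3) count=4: revealed 1 new [(1,3)] -> total=9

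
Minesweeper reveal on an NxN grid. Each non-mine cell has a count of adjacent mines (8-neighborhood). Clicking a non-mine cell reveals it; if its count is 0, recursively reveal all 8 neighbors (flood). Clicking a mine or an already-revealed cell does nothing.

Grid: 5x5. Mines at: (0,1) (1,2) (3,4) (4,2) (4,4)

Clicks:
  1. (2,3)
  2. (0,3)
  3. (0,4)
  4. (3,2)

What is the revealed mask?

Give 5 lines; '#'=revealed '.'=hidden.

Answer: ...##
...##
...##
..#..
.....

Derivation:
Click 1 (2,3) count=2: revealed 1 new [(2,3)] -> total=1
Click 2 (0,3) count=1: revealed 1 new [(0,3)] -> total=2
Click 3 (0,4) count=0: revealed 4 new [(0,4) (1,3) (1,4) (2,4)] -> total=6
Click 4 (3,2) count=1: revealed 1 new [(3,2)] -> total=7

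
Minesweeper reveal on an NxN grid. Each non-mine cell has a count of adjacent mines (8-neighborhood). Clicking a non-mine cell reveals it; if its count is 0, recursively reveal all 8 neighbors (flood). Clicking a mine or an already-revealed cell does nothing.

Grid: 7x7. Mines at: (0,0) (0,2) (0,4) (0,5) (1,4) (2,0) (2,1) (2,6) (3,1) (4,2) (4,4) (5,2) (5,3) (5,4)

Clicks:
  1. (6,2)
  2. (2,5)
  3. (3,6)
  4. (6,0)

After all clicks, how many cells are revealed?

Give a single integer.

Click 1 (6,2) count=2: revealed 1 new [(6,2)] -> total=1
Click 2 (2,5) count=2: revealed 1 new [(2,5)] -> total=2
Click 3 (3,6) count=1: revealed 1 new [(3,6)] -> total=3
Click 4 (6,0) count=0: revealed 6 new [(4,0) (4,1) (5,0) (5,1) (6,0) (6,1)] -> total=9

Answer: 9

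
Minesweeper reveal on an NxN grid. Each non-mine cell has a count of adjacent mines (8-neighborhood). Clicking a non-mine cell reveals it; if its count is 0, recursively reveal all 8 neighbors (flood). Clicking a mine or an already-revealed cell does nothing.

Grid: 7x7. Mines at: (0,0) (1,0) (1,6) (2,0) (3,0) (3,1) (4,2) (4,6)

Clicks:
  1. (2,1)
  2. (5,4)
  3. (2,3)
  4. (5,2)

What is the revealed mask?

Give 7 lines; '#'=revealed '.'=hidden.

Answer: .#####.
.#####.
.#####.
..####.
##.###.
#######
#######

Derivation:
Click 1 (2,1) count=4: revealed 1 new [(2,1)] -> total=1
Click 2 (5,4) count=0: revealed 37 new [(0,1) (0,2) (0,3) (0,4) (0,5) (1,1) (1,2) (1,3) (1,4) (1,5) (2,2) (2,3) (2,4) (2,5) (3,2) (3,3) (3,4) (3,5) (4,0) (4,1) (4,3) (4,4) (4,5) (5,0) (5,1) (5,2) (5,3) (5,4) (5,5) (5,6) (6,0) (6,1) (6,2) (6,3) (6,4) (6,5) (6,6)] -> total=38
Click 3 (2,3) count=0: revealed 0 new [(none)] -> total=38
Click 4 (5,2) count=1: revealed 0 new [(none)] -> total=38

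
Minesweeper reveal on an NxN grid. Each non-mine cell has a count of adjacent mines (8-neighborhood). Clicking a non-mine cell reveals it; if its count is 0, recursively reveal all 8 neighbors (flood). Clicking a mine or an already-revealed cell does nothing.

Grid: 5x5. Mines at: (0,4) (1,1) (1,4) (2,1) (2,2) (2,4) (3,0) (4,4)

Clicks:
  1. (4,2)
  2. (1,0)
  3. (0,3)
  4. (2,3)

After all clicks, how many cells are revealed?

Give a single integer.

Answer: 9

Derivation:
Click 1 (4,2) count=0: revealed 6 new [(3,1) (3,2) (3,3) (4,1) (4,2) (4,3)] -> total=6
Click 2 (1,0) count=2: revealed 1 new [(1,0)] -> total=7
Click 3 (0,3) count=2: revealed 1 new [(0,3)] -> total=8
Click 4 (2,3) count=3: revealed 1 new [(2,3)] -> total=9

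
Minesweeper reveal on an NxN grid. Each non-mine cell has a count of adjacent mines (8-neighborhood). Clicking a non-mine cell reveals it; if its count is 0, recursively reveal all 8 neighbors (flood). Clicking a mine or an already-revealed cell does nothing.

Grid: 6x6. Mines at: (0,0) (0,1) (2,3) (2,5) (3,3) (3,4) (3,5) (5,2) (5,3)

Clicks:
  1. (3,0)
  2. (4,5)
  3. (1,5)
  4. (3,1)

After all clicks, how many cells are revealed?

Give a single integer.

Click 1 (3,0) count=0: revealed 14 new [(1,0) (1,1) (1,2) (2,0) (2,1) (2,2) (3,0) (3,1) (3,2) (4,0) (4,1) (4,2) (5,0) (5,1)] -> total=14
Click 2 (4,5) count=2: revealed 1 new [(4,5)] -> total=15
Click 3 (1,5) count=1: revealed 1 new [(1,5)] -> total=16
Click 4 (3,1) count=0: revealed 0 new [(none)] -> total=16

Answer: 16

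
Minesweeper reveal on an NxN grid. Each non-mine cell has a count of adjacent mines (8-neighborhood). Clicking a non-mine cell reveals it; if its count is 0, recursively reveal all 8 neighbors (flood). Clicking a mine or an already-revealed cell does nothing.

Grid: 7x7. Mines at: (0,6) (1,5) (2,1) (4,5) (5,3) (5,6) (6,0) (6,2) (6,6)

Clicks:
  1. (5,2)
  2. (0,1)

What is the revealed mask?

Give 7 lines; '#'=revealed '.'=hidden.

Click 1 (5,2) count=2: revealed 1 new [(5,2)] -> total=1
Click 2 (0,1) count=0: revealed 19 new [(0,0) (0,1) (0,2) (0,3) (0,4) (1,0) (1,1) (1,2) (1,3) (1,4) (2,2) (2,3) (2,4) (3,2) (3,3) (3,4) (4,2) (4,3) (4,4)] -> total=20

Answer: #####..
#####..
..###..
..###..
..###..
..#....
.......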